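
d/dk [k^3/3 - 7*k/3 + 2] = k^2 - 7/3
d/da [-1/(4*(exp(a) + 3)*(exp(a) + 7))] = (exp(a) + 5)*exp(a)/(2*(exp(a) + 3)^2*(exp(a) + 7)^2)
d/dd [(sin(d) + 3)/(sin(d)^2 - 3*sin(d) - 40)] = (-6*sin(d) + cos(d)^2 - 32)*cos(d)/((sin(d) - 8)^2*(sin(d) + 5)^2)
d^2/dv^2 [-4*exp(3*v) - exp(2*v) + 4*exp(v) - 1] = 4*(-9*exp(2*v) - exp(v) + 1)*exp(v)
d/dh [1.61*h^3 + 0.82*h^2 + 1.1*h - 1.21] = 4.83*h^2 + 1.64*h + 1.1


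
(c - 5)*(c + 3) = c^2 - 2*c - 15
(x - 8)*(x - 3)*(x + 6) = x^3 - 5*x^2 - 42*x + 144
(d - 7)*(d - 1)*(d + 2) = d^3 - 6*d^2 - 9*d + 14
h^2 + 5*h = h*(h + 5)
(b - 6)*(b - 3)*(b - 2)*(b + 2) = b^4 - 9*b^3 + 14*b^2 + 36*b - 72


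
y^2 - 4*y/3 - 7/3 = (y - 7/3)*(y + 1)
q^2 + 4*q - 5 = (q - 1)*(q + 5)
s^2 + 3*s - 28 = (s - 4)*(s + 7)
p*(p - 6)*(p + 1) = p^3 - 5*p^2 - 6*p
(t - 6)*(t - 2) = t^2 - 8*t + 12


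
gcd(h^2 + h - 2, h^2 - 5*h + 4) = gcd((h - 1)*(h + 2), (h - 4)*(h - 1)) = h - 1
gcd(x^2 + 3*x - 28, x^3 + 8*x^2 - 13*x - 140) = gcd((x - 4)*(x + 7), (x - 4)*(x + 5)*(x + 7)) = x^2 + 3*x - 28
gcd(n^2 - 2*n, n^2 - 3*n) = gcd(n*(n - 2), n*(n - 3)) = n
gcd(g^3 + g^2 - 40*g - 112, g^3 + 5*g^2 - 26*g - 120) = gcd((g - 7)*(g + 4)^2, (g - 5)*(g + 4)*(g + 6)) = g + 4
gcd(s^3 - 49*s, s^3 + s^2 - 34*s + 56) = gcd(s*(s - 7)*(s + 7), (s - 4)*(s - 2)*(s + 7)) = s + 7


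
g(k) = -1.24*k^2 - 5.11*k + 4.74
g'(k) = -2.48*k - 5.11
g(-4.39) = 3.28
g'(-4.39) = 5.78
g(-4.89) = 0.08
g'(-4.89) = 7.02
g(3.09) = -22.89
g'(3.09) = -12.77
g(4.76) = -47.68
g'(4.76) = -16.91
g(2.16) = -12.08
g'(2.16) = -10.47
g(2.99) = -21.62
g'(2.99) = -12.53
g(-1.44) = 9.53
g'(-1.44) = -1.54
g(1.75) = -8.00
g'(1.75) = -9.45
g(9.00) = -141.69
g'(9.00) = -27.43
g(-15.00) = -197.61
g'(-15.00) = 32.09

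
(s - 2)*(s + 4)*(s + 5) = s^3 + 7*s^2 + 2*s - 40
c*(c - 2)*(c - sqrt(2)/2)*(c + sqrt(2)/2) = c^4 - 2*c^3 - c^2/2 + c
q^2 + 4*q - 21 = (q - 3)*(q + 7)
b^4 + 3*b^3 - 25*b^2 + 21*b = b*(b - 3)*(b - 1)*(b + 7)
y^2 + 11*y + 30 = (y + 5)*(y + 6)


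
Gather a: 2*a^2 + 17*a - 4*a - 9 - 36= 2*a^2 + 13*a - 45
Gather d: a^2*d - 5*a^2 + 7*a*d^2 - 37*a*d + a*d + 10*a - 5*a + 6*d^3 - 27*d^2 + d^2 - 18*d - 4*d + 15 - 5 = -5*a^2 + 5*a + 6*d^3 + d^2*(7*a - 26) + d*(a^2 - 36*a - 22) + 10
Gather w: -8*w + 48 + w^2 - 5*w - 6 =w^2 - 13*w + 42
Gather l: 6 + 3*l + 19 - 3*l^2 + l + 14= -3*l^2 + 4*l + 39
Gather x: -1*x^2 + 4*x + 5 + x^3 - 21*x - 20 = x^3 - x^2 - 17*x - 15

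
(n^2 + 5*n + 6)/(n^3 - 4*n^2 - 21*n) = (n + 2)/(n*(n - 7))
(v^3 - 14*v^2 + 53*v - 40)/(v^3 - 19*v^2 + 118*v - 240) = (v - 1)/(v - 6)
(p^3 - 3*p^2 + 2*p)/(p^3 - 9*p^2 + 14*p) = (p - 1)/(p - 7)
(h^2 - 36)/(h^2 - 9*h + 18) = (h + 6)/(h - 3)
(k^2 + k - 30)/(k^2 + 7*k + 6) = (k - 5)/(k + 1)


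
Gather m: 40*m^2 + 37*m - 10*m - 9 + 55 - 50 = 40*m^2 + 27*m - 4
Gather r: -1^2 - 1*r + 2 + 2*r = r + 1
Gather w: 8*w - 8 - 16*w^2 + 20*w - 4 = -16*w^2 + 28*w - 12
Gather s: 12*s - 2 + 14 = 12*s + 12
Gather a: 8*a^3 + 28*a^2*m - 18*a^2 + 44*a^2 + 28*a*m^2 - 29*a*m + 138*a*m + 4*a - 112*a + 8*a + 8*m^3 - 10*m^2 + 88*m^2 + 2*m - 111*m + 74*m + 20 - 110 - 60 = 8*a^3 + a^2*(28*m + 26) + a*(28*m^2 + 109*m - 100) + 8*m^3 + 78*m^2 - 35*m - 150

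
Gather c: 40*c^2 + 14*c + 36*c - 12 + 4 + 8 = 40*c^2 + 50*c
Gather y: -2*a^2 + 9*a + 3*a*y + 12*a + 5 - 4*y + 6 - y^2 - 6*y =-2*a^2 + 21*a - y^2 + y*(3*a - 10) + 11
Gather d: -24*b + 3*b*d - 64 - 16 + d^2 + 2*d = -24*b + d^2 + d*(3*b + 2) - 80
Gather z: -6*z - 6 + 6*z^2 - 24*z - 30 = 6*z^2 - 30*z - 36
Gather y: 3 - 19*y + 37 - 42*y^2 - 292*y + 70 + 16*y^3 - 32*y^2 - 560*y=16*y^3 - 74*y^2 - 871*y + 110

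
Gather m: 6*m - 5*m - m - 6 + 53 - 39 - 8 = 0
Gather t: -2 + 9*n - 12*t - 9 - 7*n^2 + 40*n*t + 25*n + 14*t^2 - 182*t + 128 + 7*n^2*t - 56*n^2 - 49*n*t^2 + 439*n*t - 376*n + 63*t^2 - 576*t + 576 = -63*n^2 - 342*n + t^2*(77 - 49*n) + t*(7*n^2 + 479*n - 770) + 693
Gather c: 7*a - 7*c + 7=7*a - 7*c + 7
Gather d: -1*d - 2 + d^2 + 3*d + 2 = d^2 + 2*d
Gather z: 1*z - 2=z - 2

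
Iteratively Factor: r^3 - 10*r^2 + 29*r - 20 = (r - 1)*(r^2 - 9*r + 20) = (r - 5)*(r - 1)*(r - 4)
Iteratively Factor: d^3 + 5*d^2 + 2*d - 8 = (d + 4)*(d^2 + d - 2) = (d + 2)*(d + 4)*(d - 1)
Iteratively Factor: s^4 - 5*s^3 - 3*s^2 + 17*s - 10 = (s - 1)*(s^3 - 4*s^2 - 7*s + 10) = (s - 1)*(s + 2)*(s^2 - 6*s + 5) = (s - 5)*(s - 1)*(s + 2)*(s - 1)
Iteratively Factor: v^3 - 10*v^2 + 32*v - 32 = (v - 4)*(v^2 - 6*v + 8) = (v - 4)*(v - 2)*(v - 4)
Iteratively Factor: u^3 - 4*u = (u)*(u^2 - 4) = u*(u - 2)*(u + 2)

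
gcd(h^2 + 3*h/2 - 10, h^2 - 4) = 1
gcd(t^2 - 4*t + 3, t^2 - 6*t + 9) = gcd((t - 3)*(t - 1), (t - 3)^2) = t - 3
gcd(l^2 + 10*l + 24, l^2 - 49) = 1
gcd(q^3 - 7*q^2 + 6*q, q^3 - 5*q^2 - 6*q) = q^2 - 6*q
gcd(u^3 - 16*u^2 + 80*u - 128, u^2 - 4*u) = u - 4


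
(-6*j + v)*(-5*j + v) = 30*j^2 - 11*j*v + v^2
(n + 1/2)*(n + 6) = n^2 + 13*n/2 + 3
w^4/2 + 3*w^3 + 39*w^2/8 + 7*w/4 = w*(w/2 + 1)*(w + 1/2)*(w + 7/2)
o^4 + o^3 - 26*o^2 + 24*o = o*(o - 4)*(o - 1)*(o + 6)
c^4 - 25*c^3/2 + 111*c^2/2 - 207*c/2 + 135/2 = (c - 5)*(c - 3)^2*(c - 3/2)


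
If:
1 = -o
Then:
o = -1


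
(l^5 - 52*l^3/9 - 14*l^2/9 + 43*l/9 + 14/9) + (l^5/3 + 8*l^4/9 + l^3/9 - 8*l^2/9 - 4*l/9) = 4*l^5/3 + 8*l^4/9 - 17*l^3/3 - 22*l^2/9 + 13*l/3 + 14/9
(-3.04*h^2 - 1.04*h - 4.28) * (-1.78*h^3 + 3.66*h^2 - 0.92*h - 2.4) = 5.4112*h^5 - 9.2752*h^4 + 6.6088*h^3 - 7.412*h^2 + 6.4336*h + 10.272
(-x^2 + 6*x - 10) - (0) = -x^2 + 6*x - 10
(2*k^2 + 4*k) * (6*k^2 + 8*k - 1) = 12*k^4 + 40*k^3 + 30*k^2 - 4*k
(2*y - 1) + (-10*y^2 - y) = -10*y^2 + y - 1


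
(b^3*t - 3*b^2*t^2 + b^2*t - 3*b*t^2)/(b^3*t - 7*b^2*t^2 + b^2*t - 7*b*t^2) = (-b + 3*t)/(-b + 7*t)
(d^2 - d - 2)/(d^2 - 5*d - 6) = (d - 2)/(d - 6)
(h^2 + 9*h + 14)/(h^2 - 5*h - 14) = (h + 7)/(h - 7)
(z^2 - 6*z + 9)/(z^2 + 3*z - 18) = (z - 3)/(z + 6)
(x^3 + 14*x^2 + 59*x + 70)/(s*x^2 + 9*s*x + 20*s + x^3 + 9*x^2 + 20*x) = (x^2 + 9*x + 14)/(s*x + 4*s + x^2 + 4*x)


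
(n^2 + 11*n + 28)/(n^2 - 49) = (n + 4)/(n - 7)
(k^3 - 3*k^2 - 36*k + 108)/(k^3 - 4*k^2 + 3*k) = (k^2 - 36)/(k*(k - 1))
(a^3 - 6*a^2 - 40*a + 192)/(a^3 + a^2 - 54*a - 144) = (a - 4)/(a + 3)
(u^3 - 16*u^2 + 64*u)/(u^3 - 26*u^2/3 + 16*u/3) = 3*(u - 8)/(3*u - 2)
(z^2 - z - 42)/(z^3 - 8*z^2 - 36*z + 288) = (z - 7)/(z^2 - 14*z + 48)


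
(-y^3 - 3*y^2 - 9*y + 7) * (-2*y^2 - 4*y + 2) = 2*y^5 + 10*y^4 + 28*y^3 + 16*y^2 - 46*y + 14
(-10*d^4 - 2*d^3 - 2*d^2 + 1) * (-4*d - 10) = 40*d^5 + 108*d^4 + 28*d^3 + 20*d^2 - 4*d - 10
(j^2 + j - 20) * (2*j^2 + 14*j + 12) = 2*j^4 + 16*j^3 - 14*j^2 - 268*j - 240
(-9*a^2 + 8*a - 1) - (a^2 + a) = -10*a^2 + 7*a - 1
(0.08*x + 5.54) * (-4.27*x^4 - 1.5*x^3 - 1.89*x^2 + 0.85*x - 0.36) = -0.3416*x^5 - 23.7758*x^4 - 8.4612*x^3 - 10.4026*x^2 + 4.6802*x - 1.9944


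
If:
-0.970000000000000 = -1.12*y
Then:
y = 0.87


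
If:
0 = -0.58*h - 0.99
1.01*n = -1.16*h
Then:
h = -1.71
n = 1.96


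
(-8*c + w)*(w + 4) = -8*c*w - 32*c + w^2 + 4*w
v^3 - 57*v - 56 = (v - 8)*(v + 1)*(v + 7)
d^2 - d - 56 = (d - 8)*(d + 7)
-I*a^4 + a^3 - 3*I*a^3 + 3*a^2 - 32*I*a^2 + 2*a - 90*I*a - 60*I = (a + 2)*(a - 5*I)*(a + 6*I)*(-I*a - I)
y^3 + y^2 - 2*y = y*(y - 1)*(y + 2)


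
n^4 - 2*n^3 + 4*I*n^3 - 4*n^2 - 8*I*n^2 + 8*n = n*(n - 2)*(n + 2*I)^2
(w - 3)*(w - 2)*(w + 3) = w^3 - 2*w^2 - 9*w + 18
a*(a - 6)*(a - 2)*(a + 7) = a^4 - a^3 - 44*a^2 + 84*a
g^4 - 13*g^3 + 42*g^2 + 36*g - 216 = (g - 6)^2*(g - 3)*(g + 2)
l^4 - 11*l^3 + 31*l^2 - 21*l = l*(l - 7)*(l - 3)*(l - 1)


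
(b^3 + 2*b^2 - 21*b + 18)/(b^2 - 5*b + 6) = (b^2 + 5*b - 6)/(b - 2)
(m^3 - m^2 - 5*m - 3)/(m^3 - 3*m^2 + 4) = (m^2 - 2*m - 3)/(m^2 - 4*m + 4)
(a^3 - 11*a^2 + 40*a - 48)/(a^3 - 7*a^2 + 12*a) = (a - 4)/a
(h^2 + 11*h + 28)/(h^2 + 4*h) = (h + 7)/h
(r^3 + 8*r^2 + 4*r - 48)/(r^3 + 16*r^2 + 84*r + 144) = (r - 2)/(r + 6)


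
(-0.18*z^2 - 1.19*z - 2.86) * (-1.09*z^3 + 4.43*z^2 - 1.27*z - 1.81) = 0.1962*z^5 + 0.4997*z^4 - 1.9257*z^3 - 10.8327*z^2 + 5.7861*z + 5.1766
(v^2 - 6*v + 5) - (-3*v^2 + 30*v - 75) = 4*v^2 - 36*v + 80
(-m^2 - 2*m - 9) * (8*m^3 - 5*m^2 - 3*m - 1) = -8*m^5 - 11*m^4 - 59*m^3 + 52*m^2 + 29*m + 9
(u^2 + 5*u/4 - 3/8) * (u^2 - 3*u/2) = u^4 - u^3/4 - 9*u^2/4 + 9*u/16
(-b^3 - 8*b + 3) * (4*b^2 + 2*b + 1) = -4*b^5 - 2*b^4 - 33*b^3 - 4*b^2 - 2*b + 3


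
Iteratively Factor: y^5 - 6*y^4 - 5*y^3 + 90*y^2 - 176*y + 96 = (y - 4)*(y^4 - 2*y^3 - 13*y^2 + 38*y - 24) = (y - 4)*(y + 4)*(y^3 - 6*y^2 + 11*y - 6) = (y - 4)*(y - 1)*(y + 4)*(y^2 - 5*y + 6) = (y - 4)*(y - 3)*(y - 1)*(y + 4)*(y - 2)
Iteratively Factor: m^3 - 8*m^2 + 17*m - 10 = (m - 5)*(m^2 - 3*m + 2) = (m - 5)*(m - 2)*(m - 1)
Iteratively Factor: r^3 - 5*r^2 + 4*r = (r - 4)*(r^2 - r) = r*(r - 4)*(r - 1)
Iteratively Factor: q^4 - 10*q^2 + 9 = (q - 3)*(q^3 + 3*q^2 - q - 3) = (q - 3)*(q - 1)*(q^2 + 4*q + 3) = (q - 3)*(q - 1)*(q + 1)*(q + 3)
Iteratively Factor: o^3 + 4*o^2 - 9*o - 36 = (o + 4)*(o^2 - 9) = (o - 3)*(o + 4)*(o + 3)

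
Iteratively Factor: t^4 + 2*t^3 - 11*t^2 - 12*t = (t + 4)*(t^3 - 2*t^2 - 3*t) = (t + 1)*(t + 4)*(t^2 - 3*t) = (t - 3)*(t + 1)*(t + 4)*(t)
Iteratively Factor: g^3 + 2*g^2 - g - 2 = (g - 1)*(g^2 + 3*g + 2) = (g - 1)*(g + 2)*(g + 1)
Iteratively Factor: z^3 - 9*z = (z + 3)*(z^2 - 3*z) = z*(z + 3)*(z - 3)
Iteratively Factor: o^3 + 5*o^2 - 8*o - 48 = (o - 3)*(o^2 + 8*o + 16) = (o - 3)*(o + 4)*(o + 4)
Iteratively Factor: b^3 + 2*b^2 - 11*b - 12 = (b + 1)*(b^2 + b - 12) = (b - 3)*(b + 1)*(b + 4)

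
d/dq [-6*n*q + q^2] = -6*n + 2*q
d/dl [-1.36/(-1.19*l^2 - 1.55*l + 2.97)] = (-3.2368*l - 2.108)/(1.19*l^2 + 1.55*l - 2.97)^2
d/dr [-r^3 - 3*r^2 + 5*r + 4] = -3*r^2 - 6*r + 5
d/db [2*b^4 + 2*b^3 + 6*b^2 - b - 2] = 8*b^3 + 6*b^2 + 12*b - 1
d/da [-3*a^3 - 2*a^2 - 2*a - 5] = -9*a^2 - 4*a - 2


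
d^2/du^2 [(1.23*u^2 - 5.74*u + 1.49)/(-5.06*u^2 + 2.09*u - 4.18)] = (267.913844*u^3 - 72.80328*u^2 - 633.889476*u + 107.321918)/(129.554216*u^6 - 160.534572*u^5 + 387.376902*u^4 - 274.360361*u^3 + 320.007006*u^2 - 109.551948*u + 73.034632)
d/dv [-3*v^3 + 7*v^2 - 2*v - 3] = -9*v^2 + 14*v - 2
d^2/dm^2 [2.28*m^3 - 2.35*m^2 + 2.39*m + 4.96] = 13.68*m - 4.7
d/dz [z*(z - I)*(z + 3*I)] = 3*z^2 + 4*I*z + 3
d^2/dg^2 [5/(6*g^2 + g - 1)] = 10*(-36*g^2 - 6*g + (12*g + 1)^2 + 6)/(6*g^2 + g - 1)^3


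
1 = 1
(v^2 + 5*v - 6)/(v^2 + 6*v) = (v - 1)/v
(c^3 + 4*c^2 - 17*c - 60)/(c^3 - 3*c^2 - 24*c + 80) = (c + 3)/(c - 4)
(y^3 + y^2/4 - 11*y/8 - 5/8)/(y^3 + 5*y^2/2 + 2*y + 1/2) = (y - 5/4)/(y + 1)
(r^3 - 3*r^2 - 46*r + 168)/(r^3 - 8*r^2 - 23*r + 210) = (r^2 + 3*r - 28)/(r^2 - 2*r - 35)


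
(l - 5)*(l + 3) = l^2 - 2*l - 15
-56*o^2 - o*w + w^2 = (-8*o + w)*(7*o + w)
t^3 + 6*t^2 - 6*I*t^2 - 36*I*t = t*(t + 6)*(t - 6*I)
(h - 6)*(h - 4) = h^2 - 10*h + 24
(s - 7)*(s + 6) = s^2 - s - 42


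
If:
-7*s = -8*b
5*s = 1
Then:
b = 7/40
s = 1/5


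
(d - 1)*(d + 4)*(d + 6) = d^3 + 9*d^2 + 14*d - 24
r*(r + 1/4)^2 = r^3 + r^2/2 + r/16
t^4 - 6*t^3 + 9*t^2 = t^2*(t - 3)^2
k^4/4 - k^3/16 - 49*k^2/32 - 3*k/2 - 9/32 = (k/4 + 1/4)*(k - 3)*(k + 1/4)*(k + 3/2)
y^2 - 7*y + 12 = (y - 4)*(y - 3)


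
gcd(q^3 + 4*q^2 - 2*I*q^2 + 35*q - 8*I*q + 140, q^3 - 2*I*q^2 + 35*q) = q^2 - 2*I*q + 35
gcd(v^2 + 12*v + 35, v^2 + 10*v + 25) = v + 5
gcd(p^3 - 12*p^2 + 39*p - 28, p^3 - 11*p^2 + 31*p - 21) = p^2 - 8*p + 7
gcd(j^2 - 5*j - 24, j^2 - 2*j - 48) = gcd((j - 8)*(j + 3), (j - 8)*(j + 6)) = j - 8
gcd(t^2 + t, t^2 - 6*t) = t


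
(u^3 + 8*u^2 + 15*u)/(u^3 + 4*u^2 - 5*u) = (u + 3)/(u - 1)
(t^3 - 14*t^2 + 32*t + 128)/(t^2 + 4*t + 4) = (t^2 - 16*t + 64)/(t + 2)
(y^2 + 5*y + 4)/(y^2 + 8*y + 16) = (y + 1)/(y + 4)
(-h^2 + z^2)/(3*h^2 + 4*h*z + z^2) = (-h + z)/(3*h + z)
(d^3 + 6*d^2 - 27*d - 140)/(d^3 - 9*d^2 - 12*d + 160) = (d + 7)/(d - 8)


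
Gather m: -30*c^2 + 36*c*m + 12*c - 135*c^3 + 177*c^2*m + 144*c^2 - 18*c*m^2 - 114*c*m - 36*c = -135*c^3 + 114*c^2 - 18*c*m^2 - 24*c + m*(177*c^2 - 78*c)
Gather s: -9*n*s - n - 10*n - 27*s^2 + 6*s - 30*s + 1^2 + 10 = -11*n - 27*s^2 + s*(-9*n - 24) + 11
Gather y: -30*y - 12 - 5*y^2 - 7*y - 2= -5*y^2 - 37*y - 14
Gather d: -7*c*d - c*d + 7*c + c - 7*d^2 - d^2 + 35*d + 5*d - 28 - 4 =8*c - 8*d^2 + d*(40 - 8*c) - 32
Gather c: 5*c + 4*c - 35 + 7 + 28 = 9*c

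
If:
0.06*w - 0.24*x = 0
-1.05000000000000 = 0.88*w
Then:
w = -1.19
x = -0.30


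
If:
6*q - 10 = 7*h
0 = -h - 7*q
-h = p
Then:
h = -14/11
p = 14/11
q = 2/11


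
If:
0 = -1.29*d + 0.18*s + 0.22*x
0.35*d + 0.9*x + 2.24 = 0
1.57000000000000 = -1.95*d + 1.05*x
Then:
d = -1.77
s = -10.51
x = -1.80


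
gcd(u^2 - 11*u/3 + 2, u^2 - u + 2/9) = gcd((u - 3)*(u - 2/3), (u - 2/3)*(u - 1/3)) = u - 2/3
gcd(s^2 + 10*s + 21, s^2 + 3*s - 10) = 1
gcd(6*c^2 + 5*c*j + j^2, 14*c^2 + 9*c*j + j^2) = 2*c + j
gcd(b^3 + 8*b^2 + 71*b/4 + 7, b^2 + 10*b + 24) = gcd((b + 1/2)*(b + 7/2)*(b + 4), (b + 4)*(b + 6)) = b + 4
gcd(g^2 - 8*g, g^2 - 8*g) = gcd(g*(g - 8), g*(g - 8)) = g^2 - 8*g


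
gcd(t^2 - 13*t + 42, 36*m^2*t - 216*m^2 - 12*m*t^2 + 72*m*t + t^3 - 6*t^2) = t - 6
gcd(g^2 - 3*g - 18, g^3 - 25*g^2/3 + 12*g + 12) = g - 6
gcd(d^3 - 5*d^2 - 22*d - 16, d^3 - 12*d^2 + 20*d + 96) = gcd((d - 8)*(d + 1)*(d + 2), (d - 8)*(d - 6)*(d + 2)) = d^2 - 6*d - 16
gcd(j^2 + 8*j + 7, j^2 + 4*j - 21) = j + 7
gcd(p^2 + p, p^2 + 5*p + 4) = p + 1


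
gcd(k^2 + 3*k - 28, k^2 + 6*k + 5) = 1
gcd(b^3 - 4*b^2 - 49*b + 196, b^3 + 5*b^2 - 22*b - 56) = b^2 + 3*b - 28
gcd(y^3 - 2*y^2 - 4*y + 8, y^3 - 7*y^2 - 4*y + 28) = y^2 - 4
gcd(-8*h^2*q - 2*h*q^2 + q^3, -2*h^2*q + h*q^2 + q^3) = 2*h*q + q^2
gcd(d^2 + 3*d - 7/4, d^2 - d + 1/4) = d - 1/2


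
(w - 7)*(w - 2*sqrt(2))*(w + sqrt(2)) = w^3 - 7*w^2 - sqrt(2)*w^2 - 4*w + 7*sqrt(2)*w + 28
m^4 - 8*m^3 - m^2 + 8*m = m*(m - 8)*(m - 1)*(m + 1)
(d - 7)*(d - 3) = d^2 - 10*d + 21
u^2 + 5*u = u*(u + 5)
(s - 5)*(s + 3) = s^2 - 2*s - 15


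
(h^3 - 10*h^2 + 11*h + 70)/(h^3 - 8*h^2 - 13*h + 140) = (h + 2)/(h + 4)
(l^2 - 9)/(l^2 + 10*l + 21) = (l - 3)/(l + 7)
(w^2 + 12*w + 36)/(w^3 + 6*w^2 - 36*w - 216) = 1/(w - 6)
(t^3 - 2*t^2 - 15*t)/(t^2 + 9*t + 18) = t*(t - 5)/(t + 6)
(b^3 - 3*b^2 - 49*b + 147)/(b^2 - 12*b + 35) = (b^2 + 4*b - 21)/(b - 5)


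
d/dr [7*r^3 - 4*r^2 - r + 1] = 21*r^2 - 8*r - 1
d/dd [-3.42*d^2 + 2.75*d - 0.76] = 2.75 - 6.84*d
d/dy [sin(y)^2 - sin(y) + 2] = sin(2*y) - cos(y)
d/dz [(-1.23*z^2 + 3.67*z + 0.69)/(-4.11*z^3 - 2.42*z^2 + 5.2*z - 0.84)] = (-5.0553*z^4 + 30.1674*z^3 + 10.9931*z^2 + 5.406*z - 6.6708)/(16.8921*z^6 + 19.8924*z^5 - 36.8876*z^4 - 18.2632*z^3 + 31.1056*z^2 - 8.736*z + 0.7056)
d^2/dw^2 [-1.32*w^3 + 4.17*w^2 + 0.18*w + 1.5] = 8.34 - 7.92*w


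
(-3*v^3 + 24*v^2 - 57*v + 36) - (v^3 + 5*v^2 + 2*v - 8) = -4*v^3 + 19*v^2 - 59*v + 44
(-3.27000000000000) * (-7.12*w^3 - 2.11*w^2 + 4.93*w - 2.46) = 23.2824*w^3 + 6.8997*w^2 - 16.1211*w + 8.0442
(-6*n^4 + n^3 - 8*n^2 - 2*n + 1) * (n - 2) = -6*n^5 + 13*n^4 - 10*n^3 + 14*n^2 + 5*n - 2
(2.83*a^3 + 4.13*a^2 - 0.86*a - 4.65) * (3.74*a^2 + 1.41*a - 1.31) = 10.5842*a^5 + 19.4365*a^4 - 1.1004*a^3 - 24.0139*a^2 - 5.4299*a + 6.0915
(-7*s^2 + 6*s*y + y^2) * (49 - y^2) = 7*s^2*y^2 - 343*s^2 - 6*s*y^3 + 294*s*y - y^4 + 49*y^2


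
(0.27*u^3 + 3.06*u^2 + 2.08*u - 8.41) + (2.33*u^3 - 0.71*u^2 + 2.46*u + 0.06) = 2.6*u^3 + 2.35*u^2 + 4.54*u - 8.35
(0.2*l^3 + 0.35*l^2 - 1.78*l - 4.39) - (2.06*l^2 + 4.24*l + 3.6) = 0.2*l^3 - 1.71*l^2 - 6.02*l - 7.99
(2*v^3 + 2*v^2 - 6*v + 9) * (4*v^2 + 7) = 8*v^5 + 8*v^4 - 10*v^3 + 50*v^2 - 42*v + 63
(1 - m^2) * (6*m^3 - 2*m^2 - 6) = -6*m^5 + 2*m^4 + 6*m^3 + 4*m^2 - 6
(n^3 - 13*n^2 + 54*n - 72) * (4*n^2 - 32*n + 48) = 4*n^5 - 84*n^4 + 680*n^3 - 2640*n^2 + 4896*n - 3456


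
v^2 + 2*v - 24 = (v - 4)*(v + 6)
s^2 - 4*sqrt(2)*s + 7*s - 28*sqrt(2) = (s + 7)*(s - 4*sqrt(2))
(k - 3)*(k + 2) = k^2 - k - 6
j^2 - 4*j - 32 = (j - 8)*(j + 4)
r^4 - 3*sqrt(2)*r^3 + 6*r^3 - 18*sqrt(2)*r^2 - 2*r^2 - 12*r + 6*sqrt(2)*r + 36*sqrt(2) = (r + 6)*(r - 3*sqrt(2))*(r - sqrt(2))*(r + sqrt(2))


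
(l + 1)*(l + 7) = l^2 + 8*l + 7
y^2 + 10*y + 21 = (y + 3)*(y + 7)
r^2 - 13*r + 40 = (r - 8)*(r - 5)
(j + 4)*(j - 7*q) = j^2 - 7*j*q + 4*j - 28*q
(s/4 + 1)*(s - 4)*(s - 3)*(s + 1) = s^4/4 - s^3/2 - 19*s^2/4 + 8*s + 12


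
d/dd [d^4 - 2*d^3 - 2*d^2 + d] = 4*d^3 - 6*d^2 - 4*d + 1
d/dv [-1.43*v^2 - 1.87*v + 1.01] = -2.86*v - 1.87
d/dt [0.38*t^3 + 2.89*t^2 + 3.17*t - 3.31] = 1.14*t^2 + 5.78*t + 3.17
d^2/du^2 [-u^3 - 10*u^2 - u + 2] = -6*u - 20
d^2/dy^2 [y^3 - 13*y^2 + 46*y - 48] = 6*y - 26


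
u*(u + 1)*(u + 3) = u^3 + 4*u^2 + 3*u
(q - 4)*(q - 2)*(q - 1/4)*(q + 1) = q^4 - 21*q^3/4 + 13*q^2/4 + 15*q/2 - 2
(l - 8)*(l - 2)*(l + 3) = l^3 - 7*l^2 - 14*l + 48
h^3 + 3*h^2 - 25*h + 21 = (h - 3)*(h - 1)*(h + 7)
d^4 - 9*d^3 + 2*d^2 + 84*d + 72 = (d - 6)^2*(d + 1)*(d + 2)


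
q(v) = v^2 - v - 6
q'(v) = 2*v - 1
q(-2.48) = 2.63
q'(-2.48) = -5.96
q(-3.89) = 13.02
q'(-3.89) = -8.78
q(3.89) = 5.24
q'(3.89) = 6.78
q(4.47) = 9.51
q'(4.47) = 7.94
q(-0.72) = -4.76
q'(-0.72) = -2.44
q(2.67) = -1.54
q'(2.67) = 4.34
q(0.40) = -6.24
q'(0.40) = -0.20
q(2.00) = -4.00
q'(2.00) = 3.00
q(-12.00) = 150.00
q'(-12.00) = -25.00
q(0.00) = -6.00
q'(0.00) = -1.00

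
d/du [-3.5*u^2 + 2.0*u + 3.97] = 2.0 - 7.0*u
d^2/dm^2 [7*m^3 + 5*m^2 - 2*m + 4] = 42*m + 10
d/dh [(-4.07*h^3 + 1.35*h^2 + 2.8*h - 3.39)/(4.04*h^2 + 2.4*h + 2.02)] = (-16.4428*h^4 - 19.536*h^3 - 32.7362*h^2 + 32.8452*h + 13.792)/(16.3216*h^4 + 19.392*h^3 + 22.0816*h^2 + 9.696*h + 4.0804)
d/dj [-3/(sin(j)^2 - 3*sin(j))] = 3*(2*sin(j) - 3)*cos(j)/((sin(j) - 3)^2*sin(j)^2)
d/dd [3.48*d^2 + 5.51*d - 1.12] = 6.96*d + 5.51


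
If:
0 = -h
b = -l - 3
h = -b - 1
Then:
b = -1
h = 0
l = -2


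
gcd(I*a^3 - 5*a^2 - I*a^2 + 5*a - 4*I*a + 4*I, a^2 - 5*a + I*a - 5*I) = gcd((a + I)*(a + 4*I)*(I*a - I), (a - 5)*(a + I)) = a + I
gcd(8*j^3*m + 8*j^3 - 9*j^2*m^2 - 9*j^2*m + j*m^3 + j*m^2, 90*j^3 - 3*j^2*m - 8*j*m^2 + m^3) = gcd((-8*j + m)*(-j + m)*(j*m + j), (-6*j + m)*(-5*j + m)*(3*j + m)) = 1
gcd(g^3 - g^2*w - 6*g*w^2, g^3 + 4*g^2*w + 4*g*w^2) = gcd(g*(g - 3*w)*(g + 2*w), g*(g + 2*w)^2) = g^2 + 2*g*w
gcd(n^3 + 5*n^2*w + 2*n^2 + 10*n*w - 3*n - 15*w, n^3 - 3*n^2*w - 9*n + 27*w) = n + 3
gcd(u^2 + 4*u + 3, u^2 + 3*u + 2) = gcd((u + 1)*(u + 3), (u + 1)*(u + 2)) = u + 1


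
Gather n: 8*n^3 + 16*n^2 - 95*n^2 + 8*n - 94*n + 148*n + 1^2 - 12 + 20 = 8*n^3 - 79*n^2 + 62*n + 9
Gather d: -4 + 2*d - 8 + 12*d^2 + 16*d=12*d^2 + 18*d - 12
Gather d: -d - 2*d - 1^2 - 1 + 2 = -3*d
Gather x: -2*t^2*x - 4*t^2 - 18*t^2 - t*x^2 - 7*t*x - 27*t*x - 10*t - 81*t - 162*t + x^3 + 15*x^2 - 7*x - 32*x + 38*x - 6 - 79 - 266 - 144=-22*t^2 - 253*t + x^3 + x^2*(15 - t) + x*(-2*t^2 - 34*t - 1) - 495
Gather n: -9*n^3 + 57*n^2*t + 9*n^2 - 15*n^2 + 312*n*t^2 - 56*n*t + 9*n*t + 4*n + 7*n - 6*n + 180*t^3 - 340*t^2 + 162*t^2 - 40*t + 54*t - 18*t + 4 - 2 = -9*n^3 + n^2*(57*t - 6) + n*(312*t^2 - 47*t + 5) + 180*t^3 - 178*t^2 - 4*t + 2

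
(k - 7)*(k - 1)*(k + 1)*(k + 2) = k^4 - 5*k^3 - 15*k^2 + 5*k + 14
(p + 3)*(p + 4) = p^2 + 7*p + 12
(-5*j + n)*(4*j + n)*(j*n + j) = -20*j^3*n - 20*j^3 - j^2*n^2 - j^2*n + j*n^3 + j*n^2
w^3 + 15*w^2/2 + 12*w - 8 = (w - 1/2)*(w + 4)^2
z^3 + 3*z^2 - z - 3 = (z - 1)*(z + 1)*(z + 3)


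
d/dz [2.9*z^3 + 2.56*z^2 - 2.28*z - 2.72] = 8.7*z^2 + 5.12*z - 2.28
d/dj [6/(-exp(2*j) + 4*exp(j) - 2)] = 12*(exp(j) - 2)*exp(j)/(exp(2*j) - 4*exp(j) + 2)^2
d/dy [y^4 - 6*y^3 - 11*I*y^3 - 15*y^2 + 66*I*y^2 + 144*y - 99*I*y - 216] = 4*y^3 + y^2*(-18 - 33*I) + y*(-30 + 132*I) + 144 - 99*I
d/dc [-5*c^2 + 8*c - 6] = 8 - 10*c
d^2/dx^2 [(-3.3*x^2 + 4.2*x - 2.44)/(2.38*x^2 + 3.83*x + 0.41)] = (-2.8421709430404e-14*x^4 + 107.7426*x^3 - 63.605976*x^2 - 158.039616*x - 81.122308)/(13.481272*x^6 + 65.083956*x^5 + 111.703158*x^4 + 78.605771*x^3 + 19.242981*x^2 + 1.931469*x + 0.068921)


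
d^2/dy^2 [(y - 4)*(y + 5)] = 2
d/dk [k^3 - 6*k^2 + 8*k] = 3*k^2 - 12*k + 8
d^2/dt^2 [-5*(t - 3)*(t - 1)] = -10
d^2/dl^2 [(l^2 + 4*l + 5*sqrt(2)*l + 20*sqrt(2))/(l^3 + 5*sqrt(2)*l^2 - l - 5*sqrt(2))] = 2*(l^3 + 12*l^2 + 3*l + 4)/(l^6 - 3*l^4 + 3*l^2 - 1)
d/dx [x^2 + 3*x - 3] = 2*x + 3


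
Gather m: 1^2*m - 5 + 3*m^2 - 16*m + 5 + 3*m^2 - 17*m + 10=6*m^2 - 32*m + 10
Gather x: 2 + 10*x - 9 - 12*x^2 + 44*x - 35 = -12*x^2 + 54*x - 42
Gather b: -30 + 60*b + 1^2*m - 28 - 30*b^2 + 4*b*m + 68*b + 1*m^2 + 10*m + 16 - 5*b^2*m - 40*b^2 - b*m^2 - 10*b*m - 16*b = b^2*(-5*m - 70) + b*(-m^2 - 6*m + 112) + m^2 + 11*m - 42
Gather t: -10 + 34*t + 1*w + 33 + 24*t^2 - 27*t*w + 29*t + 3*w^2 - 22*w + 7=24*t^2 + t*(63 - 27*w) + 3*w^2 - 21*w + 30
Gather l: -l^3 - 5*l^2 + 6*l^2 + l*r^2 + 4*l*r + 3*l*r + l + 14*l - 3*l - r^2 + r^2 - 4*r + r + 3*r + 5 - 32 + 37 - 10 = -l^3 + l^2 + l*(r^2 + 7*r + 12)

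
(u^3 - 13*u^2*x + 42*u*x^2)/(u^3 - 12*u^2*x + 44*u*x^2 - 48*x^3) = u*(u - 7*x)/(u^2 - 6*u*x + 8*x^2)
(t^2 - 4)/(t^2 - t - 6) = (t - 2)/(t - 3)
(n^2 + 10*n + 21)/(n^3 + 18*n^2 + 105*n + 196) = (n + 3)/(n^2 + 11*n + 28)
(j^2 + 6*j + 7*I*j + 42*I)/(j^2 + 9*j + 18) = (j + 7*I)/(j + 3)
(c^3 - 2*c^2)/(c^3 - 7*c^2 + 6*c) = c*(c - 2)/(c^2 - 7*c + 6)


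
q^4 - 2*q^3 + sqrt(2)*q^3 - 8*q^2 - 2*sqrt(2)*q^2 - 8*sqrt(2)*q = q*(q - 4)*(q + 2)*(q + sqrt(2))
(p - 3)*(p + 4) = p^2 + p - 12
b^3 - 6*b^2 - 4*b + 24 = (b - 6)*(b - 2)*(b + 2)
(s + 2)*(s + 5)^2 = s^3 + 12*s^2 + 45*s + 50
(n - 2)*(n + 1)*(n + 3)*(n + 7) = n^4 + 9*n^3 + 9*n^2 - 41*n - 42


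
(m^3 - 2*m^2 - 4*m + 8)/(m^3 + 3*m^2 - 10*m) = (m^2 - 4)/(m*(m + 5))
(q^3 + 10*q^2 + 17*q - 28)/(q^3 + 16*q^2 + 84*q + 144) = (q^2 + 6*q - 7)/(q^2 + 12*q + 36)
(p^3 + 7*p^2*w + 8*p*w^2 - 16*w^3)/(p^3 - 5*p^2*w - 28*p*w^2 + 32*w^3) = (p + 4*w)/(p - 8*w)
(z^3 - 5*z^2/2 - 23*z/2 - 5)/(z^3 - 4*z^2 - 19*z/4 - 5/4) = 2*(z + 2)/(2*z + 1)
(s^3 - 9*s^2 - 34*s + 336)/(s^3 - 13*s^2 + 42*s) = (s^2 - 2*s - 48)/(s*(s - 6))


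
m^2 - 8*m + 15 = (m - 5)*(m - 3)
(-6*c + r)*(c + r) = -6*c^2 - 5*c*r + r^2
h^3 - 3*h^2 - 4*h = h*(h - 4)*(h + 1)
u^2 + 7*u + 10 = (u + 2)*(u + 5)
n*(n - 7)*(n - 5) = n^3 - 12*n^2 + 35*n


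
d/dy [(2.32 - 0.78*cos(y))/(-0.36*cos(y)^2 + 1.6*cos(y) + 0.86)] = (0.2808*cos(y)^2 - 1.6704*cos(y) + 4.3828)*sin(y)/(0.1296*cos(y)^4 - 1.152*cos(y)^3 + 1.9408*cos(y)^2 + 2.752*cos(y) + 0.7396)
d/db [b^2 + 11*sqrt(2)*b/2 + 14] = 2*b + 11*sqrt(2)/2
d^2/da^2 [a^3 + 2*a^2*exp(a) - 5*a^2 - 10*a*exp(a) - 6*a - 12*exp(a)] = 2*a^2*exp(a) - 2*a*exp(a) + 6*a - 28*exp(a) - 10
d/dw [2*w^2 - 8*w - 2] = 4*w - 8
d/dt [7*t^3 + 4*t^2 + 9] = t*(21*t + 8)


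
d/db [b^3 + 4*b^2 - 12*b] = 3*b^2 + 8*b - 12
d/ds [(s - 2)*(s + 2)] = 2*s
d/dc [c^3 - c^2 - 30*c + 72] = 3*c^2 - 2*c - 30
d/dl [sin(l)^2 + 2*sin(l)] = 2*(sin(l) + 1)*cos(l)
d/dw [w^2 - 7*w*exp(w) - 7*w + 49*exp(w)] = -7*w*exp(w) + 2*w + 42*exp(w) - 7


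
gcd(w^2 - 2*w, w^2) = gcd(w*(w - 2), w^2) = w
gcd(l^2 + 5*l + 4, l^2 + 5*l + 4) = l^2 + 5*l + 4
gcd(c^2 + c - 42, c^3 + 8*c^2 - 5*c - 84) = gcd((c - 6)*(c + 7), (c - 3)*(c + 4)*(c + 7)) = c + 7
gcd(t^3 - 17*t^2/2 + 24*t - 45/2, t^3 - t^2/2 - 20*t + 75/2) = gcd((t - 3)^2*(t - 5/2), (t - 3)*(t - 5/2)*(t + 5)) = t^2 - 11*t/2 + 15/2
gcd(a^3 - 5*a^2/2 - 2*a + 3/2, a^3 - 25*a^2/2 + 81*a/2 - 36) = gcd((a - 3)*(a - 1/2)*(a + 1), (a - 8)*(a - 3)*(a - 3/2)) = a - 3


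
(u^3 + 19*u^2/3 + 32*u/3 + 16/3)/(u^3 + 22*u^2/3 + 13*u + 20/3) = (u + 4)/(u + 5)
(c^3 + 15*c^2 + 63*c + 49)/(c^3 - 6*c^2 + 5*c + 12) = (c^2 + 14*c + 49)/(c^2 - 7*c + 12)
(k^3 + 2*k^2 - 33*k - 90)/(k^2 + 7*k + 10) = (k^2 - 3*k - 18)/(k + 2)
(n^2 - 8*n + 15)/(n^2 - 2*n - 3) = (n - 5)/(n + 1)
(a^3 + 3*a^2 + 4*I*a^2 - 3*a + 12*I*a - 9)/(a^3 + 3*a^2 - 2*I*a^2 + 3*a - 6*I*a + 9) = (a + 3*I)/(a - 3*I)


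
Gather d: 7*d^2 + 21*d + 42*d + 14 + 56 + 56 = 7*d^2 + 63*d + 126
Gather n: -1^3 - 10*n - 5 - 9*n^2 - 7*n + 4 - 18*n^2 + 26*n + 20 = -27*n^2 + 9*n + 18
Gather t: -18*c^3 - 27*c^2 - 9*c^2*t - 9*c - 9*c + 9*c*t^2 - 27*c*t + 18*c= -18*c^3 - 27*c^2 + 9*c*t^2 + t*(-9*c^2 - 27*c)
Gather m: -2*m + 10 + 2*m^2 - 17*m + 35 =2*m^2 - 19*m + 45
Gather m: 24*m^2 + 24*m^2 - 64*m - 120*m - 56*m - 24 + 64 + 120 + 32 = 48*m^2 - 240*m + 192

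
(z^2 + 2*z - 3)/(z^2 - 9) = (z - 1)/(z - 3)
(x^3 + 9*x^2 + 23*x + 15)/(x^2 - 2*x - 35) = (x^2 + 4*x + 3)/(x - 7)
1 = 1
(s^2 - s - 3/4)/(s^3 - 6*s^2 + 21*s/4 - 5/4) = (4*s^2 - 4*s - 3)/(4*s^3 - 24*s^2 + 21*s - 5)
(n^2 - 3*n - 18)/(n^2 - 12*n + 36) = (n + 3)/(n - 6)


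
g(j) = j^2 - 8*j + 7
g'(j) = 2*j - 8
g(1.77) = -4.03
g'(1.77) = -4.46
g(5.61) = -6.41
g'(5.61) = 3.22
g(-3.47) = 46.80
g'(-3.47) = -14.94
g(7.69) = 4.62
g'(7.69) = 7.38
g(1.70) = -3.71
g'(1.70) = -4.60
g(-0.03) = 7.24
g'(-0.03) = -8.06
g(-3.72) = 50.60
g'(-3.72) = -15.44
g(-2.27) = 30.31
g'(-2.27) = -12.54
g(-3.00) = 40.00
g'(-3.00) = -14.00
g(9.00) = 16.00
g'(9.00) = 10.00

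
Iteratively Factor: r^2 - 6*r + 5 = (r - 1)*(r - 5)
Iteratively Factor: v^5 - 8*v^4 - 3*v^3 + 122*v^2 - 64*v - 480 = (v - 4)*(v^4 - 4*v^3 - 19*v^2 + 46*v + 120) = (v - 4)^2*(v^3 - 19*v - 30) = (v - 4)^2*(v + 3)*(v^2 - 3*v - 10) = (v - 5)*(v - 4)^2*(v + 3)*(v + 2)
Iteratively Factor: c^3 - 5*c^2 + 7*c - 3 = (c - 3)*(c^2 - 2*c + 1) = (c - 3)*(c - 1)*(c - 1)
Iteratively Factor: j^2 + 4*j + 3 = (j + 1)*(j + 3)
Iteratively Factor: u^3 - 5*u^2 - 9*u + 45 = (u + 3)*(u^2 - 8*u + 15) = (u - 3)*(u + 3)*(u - 5)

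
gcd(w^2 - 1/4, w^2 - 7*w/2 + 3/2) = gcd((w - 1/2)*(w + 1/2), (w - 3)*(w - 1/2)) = w - 1/2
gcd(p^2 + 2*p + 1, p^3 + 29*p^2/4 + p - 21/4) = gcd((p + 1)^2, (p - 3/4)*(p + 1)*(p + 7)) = p + 1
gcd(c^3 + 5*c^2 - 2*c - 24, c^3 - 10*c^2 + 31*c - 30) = c - 2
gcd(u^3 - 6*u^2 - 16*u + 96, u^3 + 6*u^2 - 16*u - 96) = u^2 - 16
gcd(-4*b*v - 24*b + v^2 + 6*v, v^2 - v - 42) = v + 6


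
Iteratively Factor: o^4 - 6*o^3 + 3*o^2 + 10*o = (o + 1)*(o^3 - 7*o^2 + 10*o) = (o - 2)*(o + 1)*(o^2 - 5*o) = (o - 5)*(o - 2)*(o + 1)*(o)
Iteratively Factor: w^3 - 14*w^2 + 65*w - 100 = (w - 5)*(w^2 - 9*w + 20) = (w - 5)^2*(w - 4)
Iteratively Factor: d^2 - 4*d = (d)*(d - 4)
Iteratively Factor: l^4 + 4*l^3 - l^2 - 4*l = (l + 1)*(l^3 + 3*l^2 - 4*l) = (l - 1)*(l + 1)*(l^2 + 4*l) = (l - 1)*(l + 1)*(l + 4)*(l)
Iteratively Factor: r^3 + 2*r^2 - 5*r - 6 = (r - 2)*(r^2 + 4*r + 3) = (r - 2)*(r + 1)*(r + 3)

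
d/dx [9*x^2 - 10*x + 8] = 18*x - 10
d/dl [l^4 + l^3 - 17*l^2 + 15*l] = 4*l^3 + 3*l^2 - 34*l + 15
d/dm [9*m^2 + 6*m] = 18*m + 6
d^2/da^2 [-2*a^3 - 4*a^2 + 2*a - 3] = -12*a - 8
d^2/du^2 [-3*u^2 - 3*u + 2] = -6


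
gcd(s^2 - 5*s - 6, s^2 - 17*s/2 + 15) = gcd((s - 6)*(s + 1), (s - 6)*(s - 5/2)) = s - 6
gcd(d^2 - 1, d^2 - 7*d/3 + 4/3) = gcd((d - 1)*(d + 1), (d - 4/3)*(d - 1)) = d - 1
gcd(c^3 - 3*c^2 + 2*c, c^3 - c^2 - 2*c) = c^2 - 2*c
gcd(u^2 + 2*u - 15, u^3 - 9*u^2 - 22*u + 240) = u + 5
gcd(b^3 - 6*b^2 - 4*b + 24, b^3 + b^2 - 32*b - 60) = b^2 - 4*b - 12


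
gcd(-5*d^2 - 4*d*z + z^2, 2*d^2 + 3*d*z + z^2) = d + z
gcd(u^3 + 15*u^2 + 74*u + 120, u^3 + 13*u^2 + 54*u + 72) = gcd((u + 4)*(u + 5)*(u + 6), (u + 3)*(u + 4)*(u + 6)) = u^2 + 10*u + 24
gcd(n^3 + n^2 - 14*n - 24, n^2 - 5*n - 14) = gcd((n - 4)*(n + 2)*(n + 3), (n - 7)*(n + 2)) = n + 2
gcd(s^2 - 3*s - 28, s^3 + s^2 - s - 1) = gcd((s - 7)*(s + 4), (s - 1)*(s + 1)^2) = 1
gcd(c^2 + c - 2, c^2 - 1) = c - 1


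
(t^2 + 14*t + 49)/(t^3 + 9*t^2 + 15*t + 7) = (t + 7)/(t^2 + 2*t + 1)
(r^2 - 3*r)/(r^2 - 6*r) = (r - 3)/(r - 6)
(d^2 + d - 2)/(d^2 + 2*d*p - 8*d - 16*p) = (d^2 + d - 2)/(d^2 + 2*d*p - 8*d - 16*p)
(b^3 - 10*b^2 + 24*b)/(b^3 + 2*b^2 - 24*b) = (b - 6)/(b + 6)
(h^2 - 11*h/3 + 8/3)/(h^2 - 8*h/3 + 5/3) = (3*h - 8)/(3*h - 5)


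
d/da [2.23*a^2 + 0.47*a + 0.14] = 4.46*a + 0.47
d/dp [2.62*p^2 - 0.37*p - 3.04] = 5.24*p - 0.37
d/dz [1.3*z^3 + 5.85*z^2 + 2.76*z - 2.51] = 3.9*z^2 + 11.7*z + 2.76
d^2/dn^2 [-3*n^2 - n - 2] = -6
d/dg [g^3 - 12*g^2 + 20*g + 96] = 3*g^2 - 24*g + 20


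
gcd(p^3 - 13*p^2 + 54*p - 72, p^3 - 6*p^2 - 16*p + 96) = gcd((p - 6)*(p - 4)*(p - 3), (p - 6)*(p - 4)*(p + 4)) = p^2 - 10*p + 24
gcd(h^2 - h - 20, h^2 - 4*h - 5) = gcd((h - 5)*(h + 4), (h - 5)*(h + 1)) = h - 5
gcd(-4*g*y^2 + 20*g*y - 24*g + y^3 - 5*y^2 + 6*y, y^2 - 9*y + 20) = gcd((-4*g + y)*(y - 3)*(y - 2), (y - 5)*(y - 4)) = 1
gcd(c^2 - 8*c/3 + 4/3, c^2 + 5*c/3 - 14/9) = c - 2/3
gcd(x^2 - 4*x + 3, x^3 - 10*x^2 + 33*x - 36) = x - 3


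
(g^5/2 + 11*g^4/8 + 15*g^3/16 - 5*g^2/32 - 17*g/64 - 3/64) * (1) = g^5/2 + 11*g^4/8 + 15*g^3/16 - 5*g^2/32 - 17*g/64 - 3/64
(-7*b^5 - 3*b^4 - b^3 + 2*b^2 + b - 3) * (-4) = 28*b^5 + 12*b^4 + 4*b^3 - 8*b^2 - 4*b + 12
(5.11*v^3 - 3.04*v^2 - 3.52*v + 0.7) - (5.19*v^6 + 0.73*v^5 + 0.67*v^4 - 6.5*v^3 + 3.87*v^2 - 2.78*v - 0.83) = -5.19*v^6 - 0.73*v^5 - 0.67*v^4 + 11.61*v^3 - 6.91*v^2 - 0.74*v + 1.53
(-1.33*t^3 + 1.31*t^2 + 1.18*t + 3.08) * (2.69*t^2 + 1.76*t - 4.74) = -3.5777*t^5 + 1.1831*t^4 + 11.784*t^3 + 4.1526*t^2 - 0.172400000000001*t - 14.5992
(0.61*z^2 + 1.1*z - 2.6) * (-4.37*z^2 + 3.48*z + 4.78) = -2.6657*z^4 - 2.6842*z^3 + 18.1058*z^2 - 3.79*z - 12.428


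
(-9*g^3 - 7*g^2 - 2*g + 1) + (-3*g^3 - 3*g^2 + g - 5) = -12*g^3 - 10*g^2 - g - 4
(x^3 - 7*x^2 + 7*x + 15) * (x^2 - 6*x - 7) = x^5 - 13*x^4 + 42*x^3 + 22*x^2 - 139*x - 105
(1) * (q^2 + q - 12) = q^2 + q - 12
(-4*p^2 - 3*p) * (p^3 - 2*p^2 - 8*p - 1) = -4*p^5 + 5*p^4 + 38*p^3 + 28*p^2 + 3*p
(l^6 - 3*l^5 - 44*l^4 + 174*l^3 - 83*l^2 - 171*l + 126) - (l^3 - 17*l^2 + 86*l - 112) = l^6 - 3*l^5 - 44*l^4 + 173*l^3 - 66*l^2 - 257*l + 238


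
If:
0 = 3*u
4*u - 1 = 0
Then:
No Solution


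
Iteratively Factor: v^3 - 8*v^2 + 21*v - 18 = (v - 2)*(v^2 - 6*v + 9) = (v - 3)*(v - 2)*(v - 3)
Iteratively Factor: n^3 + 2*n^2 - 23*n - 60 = (n + 3)*(n^2 - n - 20) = (n - 5)*(n + 3)*(n + 4)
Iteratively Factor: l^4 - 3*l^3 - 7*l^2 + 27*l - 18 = (l - 3)*(l^3 - 7*l + 6) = (l - 3)*(l + 3)*(l^2 - 3*l + 2) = (l - 3)*(l - 1)*(l + 3)*(l - 2)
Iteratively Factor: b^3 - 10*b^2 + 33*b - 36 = (b - 3)*(b^2 - 7*b + 12) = (b - 3)^2*(b - 4)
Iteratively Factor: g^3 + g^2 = (g)*(g^2 + g) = g^2*(g + 1)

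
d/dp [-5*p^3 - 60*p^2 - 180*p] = -15*p^2 - 120*p - 180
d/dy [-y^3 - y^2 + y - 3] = -3*y^2 - 2*y + 1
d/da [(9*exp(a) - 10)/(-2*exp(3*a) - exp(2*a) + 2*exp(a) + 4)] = (2*(9*exp(a) - 10)*(3*exp(2*a) + exp(a) - 1) - 18*exp(3*a) - 9*exp(2*a) + 18*exp(a) + 36)*exp(a)/(2*exp(3*a) + exp(2*a) - 2*exp(a) - 4)^2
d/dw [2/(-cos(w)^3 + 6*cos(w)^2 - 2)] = 6*(4 - cos(w))*sin(w)*cos(w)/(cos(w)^3 - 6*cos(w)^2 + 2)^2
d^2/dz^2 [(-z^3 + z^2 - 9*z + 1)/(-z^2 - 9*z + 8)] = 2*(107*z^3 - 243*z^2 + 381*z + 495)/(z^6 + 27*z^5 + 219*z^4 + 297*z^3 - 1752*z^2 + 1728*z - 512)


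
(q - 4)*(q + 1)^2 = q^3 - 2*q^2 - 7*q - 4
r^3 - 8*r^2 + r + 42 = (r - 7)*(r - 3)*(r + 2)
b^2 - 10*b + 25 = (b - 5)^2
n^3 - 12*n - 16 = (n - 4)*(n + 2)^2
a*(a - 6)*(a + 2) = a^3 - 4*a^2 - 12*a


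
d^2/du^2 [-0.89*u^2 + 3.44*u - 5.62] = -1.78000000000000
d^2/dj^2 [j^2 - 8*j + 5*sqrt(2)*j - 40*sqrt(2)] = 2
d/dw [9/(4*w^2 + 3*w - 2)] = 9*(-8*w - 3)/(4*w^2 + 3*w - 2)^2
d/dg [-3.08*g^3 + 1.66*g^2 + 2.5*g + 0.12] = -9.24*g^2 + 3.32*g + 2.5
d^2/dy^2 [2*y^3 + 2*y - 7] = 12*y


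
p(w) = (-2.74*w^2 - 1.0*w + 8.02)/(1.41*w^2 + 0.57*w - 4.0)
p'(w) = (-5.48*w - 1.0)/(1.41*w^2 + 0.57*w - 4.0) + (-2.82*w - 0.57)*(-2.74*w^2 - 1.0*w + 8.02)/(1.41*w^2 + 0.57*w - 4.0)^2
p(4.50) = -1.92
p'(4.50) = -0.01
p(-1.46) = -1.99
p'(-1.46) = 0.04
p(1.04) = -2.13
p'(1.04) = -0.41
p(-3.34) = -1.95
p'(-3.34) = 0.00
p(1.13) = -2.18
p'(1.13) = -0.64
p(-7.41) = -1.95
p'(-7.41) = -0.00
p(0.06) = -2.01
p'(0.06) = -0.04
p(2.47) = -1.86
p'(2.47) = -0.09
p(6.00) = -1.93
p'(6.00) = -0.00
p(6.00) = -1.93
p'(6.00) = -0.00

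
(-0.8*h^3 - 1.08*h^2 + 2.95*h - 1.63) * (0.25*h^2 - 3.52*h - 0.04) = -0.2*h^5 + 2.546*h^4 + 4.5711*h^3 - 10.7483*h^2 + 5.6196*h + 0.0652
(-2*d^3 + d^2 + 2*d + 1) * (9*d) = -18*d^4 + 9*d^3 + 18*d^2 + 9*d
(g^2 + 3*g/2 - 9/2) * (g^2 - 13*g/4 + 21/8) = g^4 - 7*g^3/4 - 27*g^2/4 + 297*g/16 - 189/16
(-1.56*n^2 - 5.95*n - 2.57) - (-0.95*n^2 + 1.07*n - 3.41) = -0.61*n^2 - 7.02*n + 0.84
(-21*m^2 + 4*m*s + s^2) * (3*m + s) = -63*m^3 - 9*m^2*s + 7*m*s^2 + s^3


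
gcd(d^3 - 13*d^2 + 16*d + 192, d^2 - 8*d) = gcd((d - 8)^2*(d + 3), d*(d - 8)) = d - 8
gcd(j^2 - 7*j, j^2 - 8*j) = j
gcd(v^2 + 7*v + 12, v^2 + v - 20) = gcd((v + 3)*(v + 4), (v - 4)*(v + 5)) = 1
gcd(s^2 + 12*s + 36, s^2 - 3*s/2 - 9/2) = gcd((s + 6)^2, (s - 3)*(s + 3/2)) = 1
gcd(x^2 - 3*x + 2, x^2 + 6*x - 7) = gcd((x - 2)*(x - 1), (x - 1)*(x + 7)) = x - 1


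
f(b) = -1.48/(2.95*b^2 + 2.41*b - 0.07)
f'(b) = -1.48*(-5.9*b - 2.41)/(2.95*b^2 + 2.41*b - 0.07)^2 = (8.732*b + 3.5668)/(2.95*b^2 + 2.41*b - 0.07)^2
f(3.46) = -0.03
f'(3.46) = 0.02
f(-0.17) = 3.75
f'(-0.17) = 13.38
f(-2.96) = -0.08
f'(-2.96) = -0.06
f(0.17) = -3.48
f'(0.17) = 27.97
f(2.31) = -0.07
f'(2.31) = 0.05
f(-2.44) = -0.13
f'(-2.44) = -0.13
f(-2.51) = -0.12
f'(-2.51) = -0.12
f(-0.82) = 23.63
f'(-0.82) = -916.40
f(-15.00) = -0.00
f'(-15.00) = -0.00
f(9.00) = -0.01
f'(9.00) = 0.00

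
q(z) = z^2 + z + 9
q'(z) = 2*z + 1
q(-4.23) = 22.66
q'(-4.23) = -7.46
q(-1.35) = 9.47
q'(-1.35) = -1.70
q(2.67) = 18.80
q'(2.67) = 6.34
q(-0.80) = 8.84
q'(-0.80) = -0.60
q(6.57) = 58.73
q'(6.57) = 14.14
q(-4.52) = 24.91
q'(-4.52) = -8.04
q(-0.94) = 8.94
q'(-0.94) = -0.88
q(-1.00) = 9.00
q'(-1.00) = -1.00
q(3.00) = 21.00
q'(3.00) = 7.00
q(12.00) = 165.00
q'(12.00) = 25.00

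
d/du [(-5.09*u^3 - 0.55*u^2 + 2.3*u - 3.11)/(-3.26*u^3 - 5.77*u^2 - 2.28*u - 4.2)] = (27.5763*u^4 + 38.2064*u^3 + 48.2432*u^2 - 31.2694*u - 16.7508)/(10.6276*u^6 + 37.6204*u^5 + 48.1585*u^4 + 53.6952*u^3 + 53.6664*u^2 + 19.152*u + 17.64)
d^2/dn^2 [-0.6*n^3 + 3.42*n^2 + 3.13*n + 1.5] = 6.84 - 3.6*n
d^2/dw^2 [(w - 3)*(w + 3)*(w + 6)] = 6*w + 12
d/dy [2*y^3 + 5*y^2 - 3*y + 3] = 6*y^2 + 10*y - 3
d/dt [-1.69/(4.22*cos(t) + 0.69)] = -7.1318*sin(t)/(4.22*cos(t) + 0.69)^2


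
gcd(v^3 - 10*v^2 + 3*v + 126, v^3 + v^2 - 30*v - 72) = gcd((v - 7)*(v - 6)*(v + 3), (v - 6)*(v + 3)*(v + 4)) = v^2 - 3*v - 18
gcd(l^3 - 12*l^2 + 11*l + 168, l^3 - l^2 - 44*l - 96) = l^2 - 5*l - 24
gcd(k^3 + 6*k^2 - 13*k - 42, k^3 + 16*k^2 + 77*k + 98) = k^2 + 9*k + 14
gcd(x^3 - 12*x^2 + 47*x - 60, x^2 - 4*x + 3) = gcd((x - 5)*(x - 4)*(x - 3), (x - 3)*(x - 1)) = x - 3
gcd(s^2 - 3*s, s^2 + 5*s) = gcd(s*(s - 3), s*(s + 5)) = s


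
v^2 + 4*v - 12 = (v - 2)*(v + 6)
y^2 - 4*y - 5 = (y - 5)*(y + 1)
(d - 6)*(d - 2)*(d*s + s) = d^3*s - 7*d^2*s + 4*d*s + 12*s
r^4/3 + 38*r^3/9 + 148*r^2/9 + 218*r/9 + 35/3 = (r/3 + 1)*(r + 1)*(r + 5/3)*(r + 7)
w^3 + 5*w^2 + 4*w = w*(w + 1)*(w + 4)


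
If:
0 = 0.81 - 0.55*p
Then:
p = 1.47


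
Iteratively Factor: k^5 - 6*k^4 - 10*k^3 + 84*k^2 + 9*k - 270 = (k - 3)*(k^4 - 3*k^3 - 19*k^2 + 27*k + 90) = (k - 5)*(k - 3)*(k^3 + 2*k^2 - 9*k - 18) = (k - 5)*(k - 3)^2*(k^2 + 5*k + 6) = (k - 5)*(k - 3)^2*(k + 2)*(k + 3)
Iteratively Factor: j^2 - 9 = (j - 3)*(j + 3)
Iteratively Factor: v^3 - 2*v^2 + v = (v - 1)*(v^2 - v) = v*(v - 1)*(v - 1)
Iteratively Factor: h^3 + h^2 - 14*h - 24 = (h + 3)*(h^2 - 2*h - 8) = (h + 2)*(h + 3)*(h - 4)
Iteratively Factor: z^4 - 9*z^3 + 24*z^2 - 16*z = (z)*(z^3 - 9*z^2 + 24*z - 16) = z*(z - 4)*(z^2 - 5*z + 4) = z*(z - 4)^2*(z - 1)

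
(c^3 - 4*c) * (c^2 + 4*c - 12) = c^5 + 4*c^4 - 16*c^3 - 16*c^2 + 48*c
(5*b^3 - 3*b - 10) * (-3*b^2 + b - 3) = -15*b^5 + 5*b^4 - 6*b^3 + 27*b^2 - b + 30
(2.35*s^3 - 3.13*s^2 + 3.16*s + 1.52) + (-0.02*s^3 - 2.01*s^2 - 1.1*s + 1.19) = 2.33*s^3 - 5.14*s^2 + 2.06*s + 2.71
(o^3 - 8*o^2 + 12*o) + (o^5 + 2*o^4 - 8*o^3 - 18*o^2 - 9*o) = o^5 + 2*o^4 - 7*o^3 - 26*o^2 + 3*o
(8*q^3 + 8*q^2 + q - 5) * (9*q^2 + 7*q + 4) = 72*q^5 + 128*q^4 + 97*q^3 - 6*q^2 - 31*q - 20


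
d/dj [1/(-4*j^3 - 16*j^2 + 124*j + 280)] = (3*j^2 + 8*j - 31)/(4*(j^3 + 4*j^2 - 31*j - 70)^2)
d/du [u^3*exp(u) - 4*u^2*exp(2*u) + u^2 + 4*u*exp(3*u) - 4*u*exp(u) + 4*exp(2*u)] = u^3*exp(u) - 8*u^2*exp(2*u) + 3*u^2*exp(u) + 12*u*exp(3*u) - 8*u*exp(2*u) - 4*u*exp(u) + 2*u + 4*exp(3*u) + 8*exp(2*u) - 4*exp(u)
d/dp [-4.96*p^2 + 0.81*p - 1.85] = 0.81 - 9.92*p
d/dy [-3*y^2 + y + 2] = 1 - 6*y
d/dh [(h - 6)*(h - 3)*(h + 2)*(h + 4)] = 4*h^3 - 9*h^2 - 56*h + 36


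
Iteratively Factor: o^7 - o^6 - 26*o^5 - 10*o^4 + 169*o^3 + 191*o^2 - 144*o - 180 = (o + 3)*(o^6 - 4*o^5 - 14*o^4 + 32*o^3 + 73*o^2 - 28*o - 60) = (o + 1)*(o + 3)*(o^5 - 5*o^4 - 9*o^3 + 41*o^2 + 32*o - 60) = (o + 1)*(o + 2)*(o + 3)*(o^4 - 7*o^3 + 5*o^2 + 31*o - 30) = (o - 5)*(o + 1)*(o + 2)*(o + 3)*(o^3 - 2*o^2 - 5*o + 6) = (o - 5)*(o + 1)*(o + 2)^2*(o + 3)*(o^2 - 4*o + 3) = (o - 5)*(o - 1)*(o + 1)*(o + 2)^2*(o + 3)*(o - 3)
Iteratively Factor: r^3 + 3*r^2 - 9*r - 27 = (r - 3)*(r^2 + 6*r + 9) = (r - 3)*(r + 3)*(r + 3)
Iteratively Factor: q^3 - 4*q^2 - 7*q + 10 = (q - 5)*(q^2 + q - 2) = (q - 5)*(q + 2)*(q - 1)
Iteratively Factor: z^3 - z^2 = (z - 1)*(z^2) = z*(z - 1)*(z)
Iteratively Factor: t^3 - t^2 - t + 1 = (t - 1)*(t^2 - 1) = (t - 1)^2*(t + 1)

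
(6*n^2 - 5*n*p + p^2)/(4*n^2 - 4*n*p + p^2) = (-3*n + p)/(-2*n + p)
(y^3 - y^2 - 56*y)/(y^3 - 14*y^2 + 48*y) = (y + 7)/(y - 6)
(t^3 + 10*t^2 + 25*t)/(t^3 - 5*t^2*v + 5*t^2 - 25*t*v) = (t + 5)/(t - 5*v)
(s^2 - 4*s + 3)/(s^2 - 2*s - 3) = (s - 1)/(s + 1)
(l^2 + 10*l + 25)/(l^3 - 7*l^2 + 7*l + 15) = (l^2 + 10*l + 25)/(l^3 - 7*l^2 + 7*l + 15)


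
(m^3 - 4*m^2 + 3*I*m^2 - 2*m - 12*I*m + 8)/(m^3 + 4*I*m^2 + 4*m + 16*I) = (m^2 + m*(-4 + I) - 4*I)/(m^2 + 2*I*m + 8)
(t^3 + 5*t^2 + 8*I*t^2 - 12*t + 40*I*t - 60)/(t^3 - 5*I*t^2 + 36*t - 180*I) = (t^2 + t*(5 + 2*I) + 10*I)/(t^2 - 11*I*t - 30)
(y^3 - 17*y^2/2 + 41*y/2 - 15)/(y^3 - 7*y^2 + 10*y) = (y - 3/2)/y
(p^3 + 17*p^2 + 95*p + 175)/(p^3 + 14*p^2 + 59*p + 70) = (p + 5)/(p + 2)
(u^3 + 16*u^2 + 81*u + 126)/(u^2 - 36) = (u^2 + 10*u + 21)/(u - 6)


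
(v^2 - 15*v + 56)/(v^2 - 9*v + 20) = (v^2 - 15*v + 56)/(v^2 - 9*v + 20)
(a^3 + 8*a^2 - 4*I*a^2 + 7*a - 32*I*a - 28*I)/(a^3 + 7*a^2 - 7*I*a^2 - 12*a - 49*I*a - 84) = (a + 1)/(a - 3*I)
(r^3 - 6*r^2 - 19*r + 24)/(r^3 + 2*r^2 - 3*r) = (r - 8)/r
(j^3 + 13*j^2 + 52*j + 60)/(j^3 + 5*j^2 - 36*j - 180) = (j + 2)/(j - 6)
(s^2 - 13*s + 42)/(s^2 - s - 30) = (s - 7)/(s + 5)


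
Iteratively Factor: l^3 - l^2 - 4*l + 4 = (l + 2)*(l^2 - 3*l + 2) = (l - 2)*(l + 2)*(l - 1)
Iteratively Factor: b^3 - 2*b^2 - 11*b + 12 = (b - 1)*(b^2 - b - 12) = (b - 4)*(b - 1)*(b + 3)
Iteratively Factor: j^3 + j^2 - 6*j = (j)*(j^2 + j - 6) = j*(j - 2)*(j + 3)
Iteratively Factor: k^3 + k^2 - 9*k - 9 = (k - 3)*(k^2 + 4*k + 3) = (k - 3)*(k + 3)*(k + 1)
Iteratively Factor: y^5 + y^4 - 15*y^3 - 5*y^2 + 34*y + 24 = (y - 3)*(y^4 + 4*y^3 - 3*y^2 - 14*y - 8) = (y - 3)*(y + 4)*(y^3 - 3*y - 2) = (y - 3)*(y + 1)*(y + 4)*(y^2 - y - 2) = (y - 3)*(y - 2)*(y + 1)*(y + 4)*(y + 1)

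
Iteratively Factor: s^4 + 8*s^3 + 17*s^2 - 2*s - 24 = (s - 1)*(s^3 + 9*s^2 + 26*s + 24) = (s - 1)*(s + 4)*(s^2 + 5*s + 6) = (s - 1)*(s + 3)*(s + 4)*(s + 2)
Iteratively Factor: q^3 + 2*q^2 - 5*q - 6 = (q + 1)*(q^2 + q - 6) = (q - 2)*(q + 1)*(q + 3)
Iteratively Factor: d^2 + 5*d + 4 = (d + 4)*(d + 1)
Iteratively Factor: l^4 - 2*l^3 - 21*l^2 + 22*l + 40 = (l - 2)*(l^3 - 21*l - 20) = (l - 2)*(l + 1)*(l^2 - l - 20) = (l - 5)*(l - 2)*(l + 1)*(l + 4)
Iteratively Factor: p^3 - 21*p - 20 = (p + 4)*(p^2 - 4*p - 5) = (p + 1)*(p + 4)*(p - 5)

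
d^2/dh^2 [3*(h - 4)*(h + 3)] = 6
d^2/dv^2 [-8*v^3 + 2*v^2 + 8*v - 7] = 4 - 48*v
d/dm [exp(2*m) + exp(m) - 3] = (2*exp(m) + 1)*exp(m)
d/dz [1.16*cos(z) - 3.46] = -1.16*sin(z)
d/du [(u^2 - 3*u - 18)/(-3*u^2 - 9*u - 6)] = 2*(-3*u^2 - 20*u - 24)/(3*(u^4 + 6*u^3 + 13*u^2 + 12*u + 4))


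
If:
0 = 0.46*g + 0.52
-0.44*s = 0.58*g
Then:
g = -1.13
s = 1.49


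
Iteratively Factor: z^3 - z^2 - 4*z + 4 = (z - 2)*(z^2 + z - 2) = (z - 2)*(z + 2)*(z - 1)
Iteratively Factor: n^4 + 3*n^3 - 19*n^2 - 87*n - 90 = (n + 3)*(n^3 - 19*n - 30) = (n - 5)*(n + 3)*(n^2 + 5*n + 6) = (n - 5)*(n + 3)^2*(n + 2)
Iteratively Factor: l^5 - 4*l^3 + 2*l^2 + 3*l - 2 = (l + 1)*(l^4 - l^3 - 3*l^2 + 5*l - 2) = (l - 1)*(l + 1)*(l^3 - 3*l + 2) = (l - 1)^2*(l + 1)*(l^2 + l - 2) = (l - 1)^3*(l + 1)*(l + 2)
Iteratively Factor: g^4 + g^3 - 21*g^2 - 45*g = (g + 3)*(g^3 - 2*g^2 - 15*g) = g*(g + 3)*(g^2 - 2*g - 15) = g*(g + 3)^2*(g - 5)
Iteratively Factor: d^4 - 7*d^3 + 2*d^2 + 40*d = (d + 2)*(d^3 - 9*d^2 + 20*d) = d*(d + 2)*(d^2 - 9*d + 20) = d*(d - 5)*(d + 2)*(d - 4)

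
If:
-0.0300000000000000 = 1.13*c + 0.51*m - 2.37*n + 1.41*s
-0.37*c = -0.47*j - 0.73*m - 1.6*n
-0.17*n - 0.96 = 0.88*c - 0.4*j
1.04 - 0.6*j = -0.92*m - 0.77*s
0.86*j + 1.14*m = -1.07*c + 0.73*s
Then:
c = -0.50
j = 1.19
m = -0.40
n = -0.28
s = 0.05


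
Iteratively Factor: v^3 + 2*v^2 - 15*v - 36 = (v + 3)*(v^2 - v - 12) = (v + 3)^2*(v - 4)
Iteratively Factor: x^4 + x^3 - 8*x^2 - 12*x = (x - 3)*(x^3 + 4*x^2 + 4*x) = (x - 3)*(x + 2)*(x^2 + 2*x) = (x - 3)*(x + 2)^2*(x)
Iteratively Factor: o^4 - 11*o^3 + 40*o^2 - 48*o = (o - 4)*(o^3 - 7*o^2 + 12*o) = (o - 4)*(o - 3)*(o^2 - 4*o) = (o - 4)^2*(o - 3)*(o)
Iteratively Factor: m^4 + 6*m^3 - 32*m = (m)*(m^3 + 6*m^2 - 32) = m*(m - 2)*(m^2 + 8*m + 16) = m*(m - 2)*(m + 4)*(m + 4)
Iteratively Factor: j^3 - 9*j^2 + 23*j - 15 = (j - 3)*(j^2 - 6*j + 5) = (j - 3)*(j - 1)*(j - 5)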